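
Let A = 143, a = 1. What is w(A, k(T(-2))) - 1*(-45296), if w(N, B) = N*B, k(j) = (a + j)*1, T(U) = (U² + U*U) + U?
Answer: 46297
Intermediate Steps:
T(U) = U + 2*U² (T(U) = (U² + U²) + U = 2*U² + U = U + 2*U²)
k(j) = 1 + j (k(j) = (1 + j)*1 = 1 + j)
w(N, B) = B*N
w(A, k(T(-2))) - 1*(-45296) = (1 - 2*(1 + 2*(-2)))*143 - 1*(-45296) = (1 - 2*(1 - 4))*143 + 45296 = (1 - 2*(-3))*143 + 45296 = (1 + 6)*143 + 45296 = 7*143 + 45296 = 1001 + 45296 = 46297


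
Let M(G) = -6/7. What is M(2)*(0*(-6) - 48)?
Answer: 288/7 ≈ 41.143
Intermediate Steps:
M(G) = -6/7 (M(G) = -6*⅐ = -6/7)
M(2)*(0*(-6) - 48) = -6*(0*(-6) - 48)/7 = -6*(0 - 48)/7 = -6/7*(-48) = 288/7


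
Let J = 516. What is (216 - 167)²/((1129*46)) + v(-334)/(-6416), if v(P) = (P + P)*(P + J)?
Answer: 197791650/10412767 ≈ 18.995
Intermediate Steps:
v(P) = 2*P*(516 + P) (v(P) = (P + P)*(P + 516) = (2*P)*(516 + P) = 2*P*(516 + P))
(216 - 167)²/((1129*46)) + v(-334)/(-6416) = (216 - 167)²/((1129*46)) + (2*(-334)*(516 - 334))/(-6416) = 49²/51934 + (2*(-334)*182)*(-1/6416) = 2401*(1/51934) - 121576*(-1/6416) = 2401/51934 + 15197/802 = 197791650/10412767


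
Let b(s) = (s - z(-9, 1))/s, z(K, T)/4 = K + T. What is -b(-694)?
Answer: -331/347 ≈ -0.95389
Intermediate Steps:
z(K, T) = 4*K + 4*T (z(K, T) = 4*(K + T) = 4*K + 4*T)
b(s) = (32 + s)/s (b(s) = (s - (4*(-9) + 4*1))/s = (s - (-36 + 4))/s = (s - 1*(-32))/s = (s + 32)/s = (32 + s)/s)
-b(-694) = -(32 - 694)/(-694) = -(-1)*(-662)/694 = -1*331/347 = -331/347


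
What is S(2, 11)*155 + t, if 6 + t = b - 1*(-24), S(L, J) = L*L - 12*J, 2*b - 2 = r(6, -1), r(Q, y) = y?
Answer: -39643/2 ≈ -19822.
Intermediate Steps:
b = 1/2 (b = 1 + (1/2)*(-1) = 1 - 1/2 = 1/2 ≈ 0.50000)
S(L, J) = L**2 - 12*J
t = 37/2 (t = -6 + (1/2 - 1*(-24)) = -6 + (1/2 + 24) = -6 + 49/2 = 37/2 ≈ 18.500)
S(2, 11)*155 + t = (2**2 - 12*11)*155 + 37/2 = (4 - 132)*155 + 37/2 = -128*155 + 37/2 = -19840 + 37/2 = -39643/2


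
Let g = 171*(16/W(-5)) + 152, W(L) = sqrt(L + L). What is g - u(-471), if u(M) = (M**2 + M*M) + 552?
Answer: -444082 - 1368*I*sqrt(10)/5 ≈ -4.4408e+5 - 865.2*I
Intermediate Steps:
W(L) = sqrt(2)*sqrt(L) (W(L) = sqrt(2*L) = sqrt(2)*sqrt(L))
u(M) = 552 + 2*M**2 (u(M) = (M**2 + M**2) + 552 = 2*M**2 + 552 = 552 + 2*M**2)
g = 152 - 1368*I*sqrt(10)/5 (g = 171*(16/((sqrt(2)*sqrt(-5)))) + 152 = 171*(16/((sqrt(2)*(I*sqrt(5))))) + 152 = 171*(16/((I*sqrt(10)))) + 152 = 171*(16*(-I*sqrt(10)/10)) + 152 = 171*(-8*I*sqrt(10)/5) + 152 = -1368*I*sqrt(10)/5 + 152 = 152 - 1368*I*sqrt(10)/5 ≈ 152.0 - 865.2*I)
g - u(-471) = (152 - 1368*I*sqrt(10)/5) - (552 + 2*(-471)**2) = (152 - 1368*I*sqrt(10)/5) - (552 + 2*221841) = (152 - 1368*I*sqrt(10)/5) - (552 + 443682) = (152 - 1368*I*sqrt(10)/5) - 1*444234 = (152 - 1368*I*sqrt(10)/5) - 444234 = -444082 - 1368*I*sqrt(10)/5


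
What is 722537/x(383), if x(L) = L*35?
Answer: 722537/13405 ≈ 53.901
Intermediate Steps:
x(L) = 35*L
722537/x(383) = 722537/((35*383)) = 722537/13405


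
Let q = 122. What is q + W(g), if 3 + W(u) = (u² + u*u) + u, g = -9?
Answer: 272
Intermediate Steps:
W(u) = -3 + u + 2*u² (W(u) = -3 + ((u² + u*u) + u) = -3 + ((u² + u²) + u) = -3 + (2*u² + u) = -3 + (u + 2*u²) = -3 + u + 2*u²)
q + W(g) = 122 + (-3 - 9 + 2*(-9)²) = 122 + (-3 - 9 + 2*81) = 122 + (-3 - 9 + 162) = 122 + 150 = 272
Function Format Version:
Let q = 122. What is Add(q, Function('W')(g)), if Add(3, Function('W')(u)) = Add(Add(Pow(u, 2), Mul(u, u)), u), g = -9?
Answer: 272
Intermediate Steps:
Function('W')(u) = Add(-3, u, Mul(2, Pow(u, 2))) (Function('W')(u) = Add(-3, Add(Add(Pow(u, 2), Mul(u, u)), u)) = Add(-3, Add(Add(Pow(u, 2), Pow(u, 2)), u)) = Add(-3, Add(Mul(2, Pow(u, 2)), u)) = Add(-3, Add(u, Mul(2, Pow(u, 2)))) = Add(-3, u, Mul(2, Pow(u, 2))))
Add(q, Function('W')(g)) = Add(122, Add(-3, -9, Mul(2, Pow(-9, 2)))) = Add(122, Add(-3, -9, Mul(2, 81))) = Add(122, Add(-3, -9, 162)) = Add(122, 150) = 272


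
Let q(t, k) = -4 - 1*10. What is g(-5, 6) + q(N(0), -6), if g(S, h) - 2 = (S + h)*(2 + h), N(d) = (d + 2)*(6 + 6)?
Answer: -4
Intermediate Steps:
N(d) = 24 + 12*d (N(d) = (2 + d)*12 = 24 + 12*d)
g(S, h) = 2 + (2 + h)*(S + h) (g(S, h) = 2 + (S + h)*(2 + h) = 2 + (2 + h)*(S + h))
q(t, k) = -14 (q(t, k) = -4 - 10 = -14)
g(-5, 6) + q(N(0), -6) = (2 + 6² + 2*(-5) + 2*6 - 5*6) - 14 = (2 + 36 - 10 + 12 - 30) - 14 = 10 - 14 = -4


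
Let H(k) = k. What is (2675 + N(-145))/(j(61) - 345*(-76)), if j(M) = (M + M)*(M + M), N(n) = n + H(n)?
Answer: 2385/41104 ≈ 0.058024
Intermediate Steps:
N(n) = 2*n (N(n) = n + n = 2*n)
j(M) = 4*M² (j(M) = (2*M)*(2*M) = 4*M²)
(2675 + N(-145))/(j(61) - 345*(-76)) = (2675 + 2*(-145))/(4*61² - 345*(-76)) = (2675 - 290)/(4*3721 + 26220) = 2385/(14884 + 26220) = 2385/41104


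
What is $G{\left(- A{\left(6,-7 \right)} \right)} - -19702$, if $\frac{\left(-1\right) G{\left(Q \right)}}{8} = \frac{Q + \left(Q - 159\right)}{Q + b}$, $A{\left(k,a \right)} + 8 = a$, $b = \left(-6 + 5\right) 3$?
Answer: $19788$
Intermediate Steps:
$b = -3$ ($b = \left(-1\right) 3 = -3$)
$A{\left(k,a \right)} = -8 + a$
$G{\left(Q \right)} = - \frac{8 \left(-159 + 2 Q\right)}{-3 + Q}$ ($G{\left(Q \right)} = - 8 \frac{Q + \left(Q - 159\right)}{Q - 3} = - 8 \frac{Q + \left(-159 + Q\right)}{-3 + Q} = - 8 \frac{-159 + 2 Q}{-3 + Q} = - \frac{8 \left(-159 + 2 Q\right)}{-3 + Q}$)
$G{\left(- A{\left(6,-7 \right)} \right)} - -19702 = \frac{8 \left(159 - 2 \left(- (-8 - 7)\right)\right)}{-3 - \left(-8 - 7\right)} - -19702 = \frac{8 \left(159 - 2 \left(\left(-1\right) \left(-15\right)\right)\right)}{-3 - -15} + 19702 = \frac{8 \left(159 - 30\right)}{-3 + 15} + 19702 = \frac{8 \left(159 - 30\right)}{12} + 19702 = 8 \cdot \frac{1}{12} \cdot 129 + 19702 = 86 + 19702 = 19788$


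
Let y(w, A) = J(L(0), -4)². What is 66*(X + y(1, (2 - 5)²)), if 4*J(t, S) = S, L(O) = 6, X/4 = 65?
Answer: 17226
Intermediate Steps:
X = 260 (X = 4*65 = 260)
J(t, S) = S/4
y(w, A) = 1 (y(w, A) = ((¼)*(-4))² = (-1)² = 1)
66*(X + y(1, (2 - 5)²)) = 66*(260 + 1) = 66*261 = 17226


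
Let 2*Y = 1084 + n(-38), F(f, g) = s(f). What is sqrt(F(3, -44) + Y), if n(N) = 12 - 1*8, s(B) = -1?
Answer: sqrt(543) ≈ 23.302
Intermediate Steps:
n(N) = 4 (n(N) = 12 - 8 = 4)
F(f, g) = -1
Y = 544 (Y = (1084 + 4)/2 = (1/2)*1088 = 544)
sqrt(F(3, -44) + Y) = sqrt(-1 + 544) = sqrt(543)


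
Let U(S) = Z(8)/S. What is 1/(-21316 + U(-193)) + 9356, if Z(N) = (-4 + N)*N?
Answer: 38490770927/4114020 ≈ 9356.0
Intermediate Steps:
Z(N) = N*(-4 + N)
U(S) = 32/S (U(S) = (8*(-4 + 8))/S = (8*4)/S = 32/S)
1/(-21316 + U(-193)) + 9356 = 1/(-21316 + 32/(-193)) + 9356 = 1/(-21316 + 32*(-1/193)) + 9356 = 1/(-21316 - 32/193) + 9356 = 1/(-4114020/193) + 9356 = -193/4114020 + 9356 = 38490770927/4114020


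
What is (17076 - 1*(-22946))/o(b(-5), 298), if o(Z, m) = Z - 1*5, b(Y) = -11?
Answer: -20011/8 ≈ -2501.4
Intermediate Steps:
o(Z, m) = -5 + Z (o(Z, m) = Z - 5 = -5 + Z)
(17076 - 1*(-22946))/o(b(-5), 298) = (17076 - 1*(-22946))/(-5 - 11) = (17076 + 22946)/(-16) = 40022*(-1/16) = -20011/8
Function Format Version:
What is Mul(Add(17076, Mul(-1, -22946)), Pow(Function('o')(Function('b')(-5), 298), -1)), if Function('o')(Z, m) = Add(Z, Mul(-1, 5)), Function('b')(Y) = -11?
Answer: Rational(-20011, 8) ≈ -2501.4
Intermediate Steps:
Function('o')(Z, m) = Add(-5, Z) (Function('o')(Z, m) = Add(Z, -5) = Add(-5, Z))
Mul(Add(17076, Mul(-1, -22946)), Pow(Function('o')(Function('b')(-5), 298), -1)) = Mul(Add(17076, Mul(-1, -22946)), Pow(Add(-5, -11), -1)) = Mul(Add(17076, 22946), Pow(-16, -1)) = Mul(40022, Rational(-1, 16)) = Rational(-20011, 8)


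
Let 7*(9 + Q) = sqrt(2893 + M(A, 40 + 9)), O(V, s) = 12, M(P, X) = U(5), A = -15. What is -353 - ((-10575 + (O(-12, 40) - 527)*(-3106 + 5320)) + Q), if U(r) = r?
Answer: 1150441 - 3*sqrt(322)/7 ≈ 1.1504e+6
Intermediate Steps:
M(P, X) = 5
Q = -9 + 3*sqrt(322)/7 (Q = -9 + sqrt(2893 + 5)/7 = -9 + sqrt(2898)/7 = -9 + (3*sqrt(322))/7 = -9 + 3*sqrt(322)/7 ≈ -1.3096)
-353 - ((-10575 + (O(-12, 40) - 527)*(-3106 + 5320)) + Q) = -353 - ((-10575 + (12 - 527)*(-3106 + 5320)) + (-9 + 3*sqrt(322)/7)) = -353 - ((-10575 - 515*2214) + (-9 + 3*sqrt(322)/7)) = -353 - ((-10575 - 1140210) + (-9 + 3*sqrt(322)/7)) = -353 - (-1150785 + (-9 + 3*sqrt(322)/7)) = -353 - (-1150794 + 3*sqrt(322)/7) = -353 + (1150794 - 3*sqrt(322)/7) = 1150441 - 3*sqrt(322)/7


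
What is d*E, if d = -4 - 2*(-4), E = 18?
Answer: 72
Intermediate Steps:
d = 4 (d = -4 + 8 = 4)
d*E = 4*18 = 72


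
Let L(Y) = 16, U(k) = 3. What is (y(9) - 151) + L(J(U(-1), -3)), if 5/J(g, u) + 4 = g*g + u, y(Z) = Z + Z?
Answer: -117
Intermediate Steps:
y(Z) = 2*Z
J(g, u) = 5/(-4 + u + g²) (J(g, u) = 5/(-4 + (g*g + u)) = 5/(-4 + (g² + u)) = 5/(-4 + (u + g²)) = 5/(-4 + u + g²))
(y(9) - 151) + L(J(U(-1), -3)) = (2*9 - 151) + 16 = (18 - 151) + 16 = -133 + 16 = -117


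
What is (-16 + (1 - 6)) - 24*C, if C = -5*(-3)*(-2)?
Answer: 699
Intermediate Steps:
C = -30 (C = 15*(-2) = -30)
(-16 + (1 - 6)) - 24*C = (-16 + (1 - 6)) - 24*(-30) = (-16 - 5) + 720 = -21 + 720 = 699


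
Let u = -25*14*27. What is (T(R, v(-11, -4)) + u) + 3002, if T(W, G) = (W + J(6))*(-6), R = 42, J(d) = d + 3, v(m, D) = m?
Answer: -6754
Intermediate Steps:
J(d) = 3 + d
T(W, G) = -54 - 6*W (T(W, G) = (W + (3 + 6))*(-6) = (W + 9)*(-6) = (9 + W)*(-6) = -54 - 6*W)
u = -9450 (u = -350*27 = -9450)
(T(R, v(-11, -4)) + u) + 3002 = ((-54 - 6*42) - 9450) + 3002 = ((-54 - 252) - 9450) + 3002 = (-306 - 9450) + 3002 = -9756 + 3002 = -6754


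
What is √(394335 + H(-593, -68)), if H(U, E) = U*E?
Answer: √434659 ≈ 659.29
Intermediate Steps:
H(U, E) = E*U
√(394335 + H(-593, -68)) = √(394335 - 68*(-593)) = √(394335 + 40324) = √434659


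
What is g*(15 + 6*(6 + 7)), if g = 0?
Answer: 0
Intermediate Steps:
g*(15 + 6*(6 + 7)) = 0*(15 + 6*(6 + 7)) = 0*(15 + 6*13) = 0*(15 + 78) = 0*93 = 0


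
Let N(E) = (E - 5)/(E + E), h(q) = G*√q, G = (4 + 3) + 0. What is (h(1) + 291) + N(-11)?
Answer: 3286/11 ≈ 298.73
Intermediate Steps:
G = 7 (G = 7 + 0 = 7)
h(q) = 7*√q
N(E) = (-5 + E)/(2*E) (N(E) = (-5 + E)/((2*E)) = (-5 + E)*(1/(2*E)) = (-5 + E)/(2*E))
(h(1) + 291) + N(-11) = (7*√1 + 291) + (½)*(-5 - 11)/(-11) = (7*1 + 291) + (½)*(-1/11)*(-16) = (7 + 291) + 8/11 = 298 + 8/11 = 3286/11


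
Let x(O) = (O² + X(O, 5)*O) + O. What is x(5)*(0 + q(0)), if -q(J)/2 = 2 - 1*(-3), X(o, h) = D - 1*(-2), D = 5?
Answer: -650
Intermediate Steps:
X(o, h) = 7 (X(o, h) = 5 - 1*(-2) = 5 + 2 = 7)
q(J) = -10 (q(J) = -2*(2 - 1*(-3)) = -2*(2 + 3) = -2*5 = -10)
x(O) = O² + 8*O (x(O) = (O² + 7*O) + O = O² + 8*O)
x(5)*(0 + q(0)) = (5*(8 + 5))*(0 - 10) = (5*13)*(-10) = 65*(-10) = -650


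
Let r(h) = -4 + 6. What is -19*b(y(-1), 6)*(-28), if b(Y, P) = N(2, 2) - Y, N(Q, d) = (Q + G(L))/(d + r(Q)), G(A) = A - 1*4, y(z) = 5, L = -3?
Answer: -3325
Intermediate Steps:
G(A) = -4 + A (G(A) = A - 4 = -4 + A)
r(h) = 2
N(Q, d) = (-7 + Q)/(2 + d) (N(Q, d) = (Q + (-4 - 3))/(d + 2) = (Q - 7)/(2 + d) = (-7 + Q)/(2 + d))
b(Y, P) = -5/4 - Y (b(Y, P) = (-7 + 2)/(2 + 2) - Y = -5/4 - Y)
-19*b(y(-1), 6)*(-28) = -19*(-5/4 - 1*5)*(-28) = -19*(-5/4 - 5)*(-28) = -19*(-25/4)*(-28) = (475/4)*(-28) = -3325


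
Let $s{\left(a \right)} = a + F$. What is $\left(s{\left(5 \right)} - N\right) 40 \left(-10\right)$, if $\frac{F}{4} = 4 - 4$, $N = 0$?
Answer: $-2000$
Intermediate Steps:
$F = 0$ ($F = 4 \left(4 - 4\right) = 4 \cdot 0 = 0$)
$s{\left(a \right)} = a$ ($s{\left(a \right)} = a + 0 = a$)
$\left(s{\left(5 \right)} - N\right) 40 \left(-10\right) = \left(5 - 0\right) 40 \left(-10\right) = \left(5 + 0\right) 40 \left(-10\right) = 5 \cdot 40 \left(-10\right) = 200 \left(-10\right) = -2000$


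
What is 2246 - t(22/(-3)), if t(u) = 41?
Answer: 2205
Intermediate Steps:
2246 - t(22/(-3)) = 2246 - 1*41 = 2246 - 41 = 2205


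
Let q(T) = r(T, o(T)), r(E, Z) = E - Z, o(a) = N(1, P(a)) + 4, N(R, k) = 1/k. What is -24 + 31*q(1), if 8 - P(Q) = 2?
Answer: -733/6 ≈ -122.17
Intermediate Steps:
P(Q) = 6 (P(Q) = 8 - 1*2 = 8 - 2 = 6)
o(a) = 25/6 (o(a) = 1/6 + 4 = ⅙ + 4 = 25/6)
q(T) = -25/6 + T (q(T) = T - 1*25/6 = T - 25/6 = -25/6 + T)
-24 + 31*q(1) = -24 + 31*(-25/6 + 1) = -24 + 31*(-19/6) = -24 - 589/6 = -733/6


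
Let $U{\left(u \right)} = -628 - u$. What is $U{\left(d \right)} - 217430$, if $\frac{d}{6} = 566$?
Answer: $-221454$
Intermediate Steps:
$d = 3396$ ($d = 6 \cdot 566 = 3396$)
$U{\left(d \right)} - 217430 = \left(-628 - 3396\right) - 217430 = -4024 - 217430 = -221454$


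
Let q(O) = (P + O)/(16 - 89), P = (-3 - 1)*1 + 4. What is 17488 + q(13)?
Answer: 1276611/73 ≈ 17488.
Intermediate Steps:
P = 0 (P = -4*1 + 4 = -4 + 4 = 0)
q(O) = -O/73 (q(O) = (0 + O)/(16 - 89) = O/(-73) = O*(-1/73) = -O/73)
17488 + q(13) = 17488 - 1/73*13 = 17488 - 13/73 = 1276611/73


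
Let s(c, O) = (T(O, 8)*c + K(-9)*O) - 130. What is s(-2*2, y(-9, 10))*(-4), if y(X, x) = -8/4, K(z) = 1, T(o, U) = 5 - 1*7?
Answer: 496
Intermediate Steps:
T(o, U) = -2 (T(o, U) = 5 - 7 = -2)
y(X, x) = -2 (y(X, x) = -8*1/4 = -2)
s(c, O) = -130 + O - 2*c (s(c, O) = (-2*c + 1*O) - 130 = (-2*c + O) - 130 = (O - 2*c) - 130 = -130 + O - 2*c)
s(-2*2, y(-9, 10))*(-4) = (-130 - 2 - (-4)*2)*(-4) = (-130 - 2 - 2*(-4))*(-4) = (-130 - 2 + 8)*(-4) = -124*(-4) = 496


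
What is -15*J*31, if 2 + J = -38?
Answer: 18600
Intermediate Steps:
J = -40 (J = -2 - 38 = -40)
-15*J*31 = -15*(-40)*31 = 600*31 = 18600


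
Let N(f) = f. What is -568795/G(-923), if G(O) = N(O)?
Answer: 568795/923 ≈ 616.25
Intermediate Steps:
G(O) = O
-568795/G(-923) = -568795/(-923) = -568795*(-1/923) = 568795/923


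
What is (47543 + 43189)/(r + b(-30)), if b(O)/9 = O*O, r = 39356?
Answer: 22683/11864 ≈ 1.9119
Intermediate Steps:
b(O) = 9*O² (b(O) = 9*(O*O) = 9*O²)
(47543 + 43189)/(r + b(-30)) = (47543 + 43189)/(39356 + 9*(-30)²) = 90732/(39356 + 9*900) = 90732/(39356 + 8100) = 90732/47456 = 90732*(1/47456) = 22683/11864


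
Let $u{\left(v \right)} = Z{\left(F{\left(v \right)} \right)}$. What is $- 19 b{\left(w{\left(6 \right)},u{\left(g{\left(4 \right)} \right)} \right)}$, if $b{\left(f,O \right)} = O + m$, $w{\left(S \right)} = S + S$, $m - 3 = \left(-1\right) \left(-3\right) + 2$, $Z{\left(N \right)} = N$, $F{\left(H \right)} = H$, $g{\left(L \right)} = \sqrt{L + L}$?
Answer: $-152 - 38 \sqrt{2} \approx -205.74$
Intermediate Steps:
$g{\left(L \right)} = \sqrt{2} \sqrt{L}$ ($g{\left(L \right)} = \sqrt{2 L} = \sqrt{2} \sqrt{L}$)
$m = 8$ ($m = 3 + \left(\left(-1\right) \left(-3\right) + 2\right) = 3 + \left(3 + 2\right) = 3 + 5 = 8$)
$w{\left(S \right)} = 2 S$
$u{\left(v \right)} = v$
$b{\left(f,O \right)} = 8 + O$ ($b{\left(f,O \right)} = O + 8 = 8 + O$)
$- 19 b{\left(w{\left(6 \right)},u{\left(g{\left(4 \right)} \right)} \right)} = - 19 \left(8 + \sqrt{2} \sqrt{4}\right) = - 19 \left(8 + \sqrt{2} \cdot 2\right) = - 19 \left(8 + 2 \sqrt{2}\right) = -152 - 38 \sqrt{2}$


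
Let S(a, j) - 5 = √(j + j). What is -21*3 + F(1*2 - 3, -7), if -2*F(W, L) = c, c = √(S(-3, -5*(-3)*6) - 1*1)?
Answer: -63 - √(4 + 6*√5)/2 ≈ -65.087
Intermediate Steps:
S(a, j) = 5 + √2*√j (S(a, j) = 5 + √(j + j) = 5 + √(2*j) = 5 + √2*√j)
c = √(4 + 6*√5) (c = √((5 + √2*√(-5*(-3)*6)) - 1*1) = √((5 + √2*√(15*6)) - 1) = √((5 + √2*√90) - 1) = √((5 + √2*(3*√10)) - 1) = √((5 + 6*√5) - 1) = √(4 + 6*√5) ≈ 4.1733)
F(W, L) = -√(4 + 6*√5)/2
-21*3 + F(1*2 - 3, -7) = -21*3 - √(4 + 6*√5)/2 = -63 - √(4 + 6*√5)/2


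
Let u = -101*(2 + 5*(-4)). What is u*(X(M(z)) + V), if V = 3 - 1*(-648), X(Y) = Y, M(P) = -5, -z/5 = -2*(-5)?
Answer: 1174428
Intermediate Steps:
z = -50 (z = -(-10)*(-5) = -5*10 = -50)
u = 1818 (u = -101*(2 - 20) = -101*(-18) = 1818)
V = 651 (V = 3 + 648 = 651)
u*(X(M(z)) + V) = 1818*(-5 + 651) = 1818*646 = 1174428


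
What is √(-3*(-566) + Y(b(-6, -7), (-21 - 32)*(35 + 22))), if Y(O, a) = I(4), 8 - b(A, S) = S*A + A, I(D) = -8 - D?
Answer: √1686 ≈ 41.061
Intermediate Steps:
b(A, S) = 8 - A - A*S (b(A, S) = 8 - (S*A + A) = 8 - (A*S + A) = 8 - (A + A*S) = 8 + (-A - A*S) = 8 - A - A*S)
Y(O, a) = -12 (Y(O, a) = -8 - 1*4 = -8 - 4 = -12)
√(-3*(-566) + Y(b(-6, -7), (-21 - 32)*(35 + 22))) = √(-3*(-566) - 12) = √(1698 - 12) = √1686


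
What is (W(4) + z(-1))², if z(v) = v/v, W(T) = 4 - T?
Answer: 1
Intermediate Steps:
z(v) = 1
(W(4) + z(-1))² = ((4 - 1*4) + 1)² = ((4 - 4) + 1)² = (0 + 1)² = 1² = 1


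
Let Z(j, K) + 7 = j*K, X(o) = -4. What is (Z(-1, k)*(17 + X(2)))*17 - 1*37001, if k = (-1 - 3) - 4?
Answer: -36780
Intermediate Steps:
k = -8 (k = -4 - 4 = -8)
Z(j, K) = -7 + K*j (Z(j, K) = -7 + j*K = -7 + K*j)
(Z(-1, k)*(17 + X(2)))*17 - 1*37001 = ((-7 - 8*(-1))*(17 - 4))*17 - 1*37001 = ((-7 + 8)*13)*17 - 37001 = (1*13)*17 - 37001 = 13*17 - 37001 = 221 - 37001 = -36780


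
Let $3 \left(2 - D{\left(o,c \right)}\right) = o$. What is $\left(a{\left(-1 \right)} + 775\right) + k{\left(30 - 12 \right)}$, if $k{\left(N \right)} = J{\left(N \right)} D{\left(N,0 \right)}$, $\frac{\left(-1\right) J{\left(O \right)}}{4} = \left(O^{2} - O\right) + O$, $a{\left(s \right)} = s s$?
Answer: $5960$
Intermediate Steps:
$D{\left(o,c \right)} = 2 - \frac{o}{3}$
$a{\left(s \right)} = s^{2}$
$J{\left(O \right)} = - 4 O^{2}$ ($J{\left(O \right)} = - 4 \left(\left(O^{2} - O\right) + O\right) = - 4 O^{2}$)
$k{\left(N \right)} = - 4 N^{2} \left(2 - \frac{N}{3}\right)$
$\left(a{\left(-1 \right)} + 775\right) + k{\left(30 - 12 \right)} = \left(\left(-1\right)^{2} + 775\right) + \frac{4 \left(30 - 12\right)^{2} \left(-6 + \left(30 - 12\right)\right)}{3} = \left(1 + 775\right) + \frac{4 \left(30 - 12\right)^{2} \left(-6 + \left(30 - 12\right)\right)}{3} = 776 + \frac{4 \cdot 18^{2} \left(-6 + 18\right)}{3} = 776 + \frac{4}{3} \cdot 324 \cdot 12 = 776 + 5184 = 5960$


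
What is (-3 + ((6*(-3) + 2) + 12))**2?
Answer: 49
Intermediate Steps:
(-3 + ((6*(-3) + 2) + 12))**2 = (-3 + ((-18 + 2) + 12))**2 = (-3 + (-16 + 12))**2 = (-3 - 4)**2 = (-7)**2 = 49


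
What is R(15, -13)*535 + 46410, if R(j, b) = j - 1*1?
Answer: 53900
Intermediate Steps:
R(j, b) = -1 + j (R(j, b) = j - 1 = -1 + j)
R(15, -13)*535 + 46410 = (-1 + 15)*535 + 46410 = 14*535 + 46410 = 7490 + 46410 = 53900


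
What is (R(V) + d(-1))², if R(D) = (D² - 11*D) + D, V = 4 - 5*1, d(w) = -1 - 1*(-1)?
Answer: 121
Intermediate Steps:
d(w) = 0 (d(w) = -1 + 1 = 0)
V = -1 (V = 4 - 5 = -1)
R(D) = D² - 10*D
(R(V) + d(-1))² = (-(-10 - 1) + 0)² = (-1*(-11) + 0)² = (11 + 0)² = 11² = 121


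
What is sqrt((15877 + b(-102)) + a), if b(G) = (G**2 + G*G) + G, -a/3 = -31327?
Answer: 2*sqrt(32641) ≈ 361.34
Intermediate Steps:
a = 93981 (a = -3*(-31327) = 93981)
b(G) = G + 2*G**2 (b(G) = (G**2 + G**2) + G = 2*G**2 + G = G + 2*G**2)
sqrt((15877 + b(-102)) + a) = sqrt((15877 - 102*(1 + 2*(-102))) + 93981) = sqrt((15877 - 102*(1 - 204)) + 93981) = sqrt((15877 - 102*(-203)) + 93981) = sqrt((15877 + 20706) + 93981) = sqrt(36583 + 93981) = sqrt(130564) = 2*sqrt(32641)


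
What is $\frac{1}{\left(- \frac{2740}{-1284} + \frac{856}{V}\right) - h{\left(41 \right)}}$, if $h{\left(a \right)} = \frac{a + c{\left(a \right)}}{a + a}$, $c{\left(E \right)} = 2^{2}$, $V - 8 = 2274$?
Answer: $\frac{30033402}{58874041} \approx 0.51013$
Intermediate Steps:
$V = 2282$ ($V = 8 + 2274 = 2282$)
$c{\left(E \right)} = 4$
$h{\left(a \right)} = \frac{4 + a}{2 a}$ ($h{\left(a \right)} = \frac{a + 4}{a + a} = \frac{4 + a}{2 a}$)
$\frac{1}{\left(- \frac{2740}{-1284} + \frac{856}{V}\right) - h{\left(41 \right)}} = \frac{1}{\left(- \frac{2740}{-1284} + \frac{856}{2282}\right) - \frac{4 + 41}{2 \cdot 41}} = \frac{1}{\left(\left(-2740\right) \left(- \frac{1}{1284}\right) + 856 \cdot \frac{1}{2282}\right) - \frac{1}{2} \cdot \frac{1}{41} \cdot 45} = \frac{1}{\left(\frac{685}{321} + \frac{428}{1141}\right) - \frac{45}{82}} = \frac{1}{\frac{918973}{366261} - \frac{45}{82}} = \frac{1}{\frac{58874041}{30033402}} = \frac{30033402}{58874041}$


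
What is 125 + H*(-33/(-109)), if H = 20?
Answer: 14285/109 ≈ 131.05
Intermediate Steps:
125 + H*(-33/(-109)) = 125 + 20*(-33/(-109)) = 125 + 20*(-33*(-1/109)) = 125 + 20*(33/109) = 125 + 660/109 = 14285/109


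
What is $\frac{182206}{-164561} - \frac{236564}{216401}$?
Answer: $- \frac{78358769010}{35611164961} \approx -2.2004$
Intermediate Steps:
$\frac{182206}{-164561} - \frac{236564}{216401} = 182206 \left(- \frac{1}{164561}\right) - \frac{236564}{216401} = - \frac{182206}{164561} - \frac{236564}{216401} = - \frac{78358769010}{35611164961}$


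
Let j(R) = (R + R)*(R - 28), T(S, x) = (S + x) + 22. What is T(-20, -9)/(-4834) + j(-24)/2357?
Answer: 12082163/11393738 ≈ 1.0604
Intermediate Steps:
T(S, x) = 22 + S + x
j(R) = 2*R*(-28 + R) (j(R) = (2*R)*(-28 + R) = 2*R*(-28 + R))
T(-20, -9)/(-4834) + j(-24)/2357 = (22 - 20 - 9)/(-4834) + (2*(-24)*(-28 - 24))/2357 = -7*(-1/4834) + (2*(-24)*(-52))*(1/2357) = 7/4834 + 2496*(1/2357) = 7/4834 + 2496/2357 = 12082163/11393738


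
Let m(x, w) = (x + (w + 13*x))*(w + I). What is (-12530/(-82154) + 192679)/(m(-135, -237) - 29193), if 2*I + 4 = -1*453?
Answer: 15829363096/78943873527 ≈ 0.20051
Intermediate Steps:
I = -457/2 (I = -2 + (-1*453)/2 = -2 + (1/2)*(-453) = -2 - 453/2 = -457/2 ≈ -228.50)
m(x, w) = (-457/2 + w)*(w + 14*x) (m(x, w) = (x + (w + 13*x))*(w - 457/2) = (w + 14*x)*(-457/2 + w) = (-457/2 + w)*(w + 14*x))
(-12530/(-82154) + 192679)/(m(-135, -237) - 29193) = (-12530/(-82154) + 192679)/(((-237)**2 - 3199*(-135) - 457/2*(-237) + 14*(-237)*(-135)) - 29193) = (-12530*(-1/82154) + 192679)/((56169 + 431865 + 108309/2 + 447930) - 29193) = (6265/41077 + 192679)/(1980237/2 - 29193) = 7914681548/(41077*(1921851/2)) = (7914681548/41077)*(2/1921851) = 15829363096/78943873527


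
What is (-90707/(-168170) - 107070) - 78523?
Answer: -31211084103/168170 ≈ -1.8559e+5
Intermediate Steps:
(-90707/(-168170) - 107070) - 78523 = (-90707*(-1/168170) - 107070) - 78523 = (90707/168170 - 107070) - 78523 = -18005871193/168170 - 78523 = -31211084103/168170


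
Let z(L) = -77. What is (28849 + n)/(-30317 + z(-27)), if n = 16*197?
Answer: -32001/30394 ≈ -1.0529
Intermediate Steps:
n = 3152
(28849 + n)/(-30317 + z(-27)) = (28849 + 3152)/(-30317 - 77) = 32001/(-30394) = 32001*(-1/30394) = -32001/30394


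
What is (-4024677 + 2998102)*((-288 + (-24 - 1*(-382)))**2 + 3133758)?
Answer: -3222067836350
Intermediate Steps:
(-4024677 + 2998102)*((-288 + (-24 - 1*(-382)))**2 + 3133758) = -1026575*((-288 + (-24 + 382))**2 + 3133758) = -1026575*((-288 + 358)**2 + 3133758) = -1026575*(70**2 + 3133758) = -1026575*(4900 + 3133758) = -1026575*3138658 = -3222067836350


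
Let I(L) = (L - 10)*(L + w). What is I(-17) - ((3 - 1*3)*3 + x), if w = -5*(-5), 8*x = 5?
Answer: -1733/8 ≈ -216.63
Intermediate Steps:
x = 5/8 (x = (1/8)*5 = 5/8 ≈ 0.62500)
w = 25
I(L) = (-10 + L)*(25 + L) (I(L) = (L - 10)*(L + 25) = (-10 + L)*(25 + L))
I(-17) - ((3 - 1*3)*3 + x) = (-250 + (-17)**2 + 15*(-17)) - ((3 - 1*3)*3 + 5/8) = (-250 + 289 - 255) - ((3 - 3)*3 + 5/8) = -216 - (0*3 + 5/8) = -216 - (0 + 5/8) = -216 - 1*5/8 = -216 - 5/8 = -1733/8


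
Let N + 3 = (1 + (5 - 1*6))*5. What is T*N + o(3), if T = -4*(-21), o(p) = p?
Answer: -249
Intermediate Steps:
T = 84
N = -3 (N = -3 + (1 + (5 - 1*6))*5 = -3 + (1 + (5 - 6))*5 = -3 + (1 - 1)*5 = -3 + 0*5 = -3 + 0 = -3)
T*N + o(3) = 84*(-3) + 3 = -252 + 3 = -249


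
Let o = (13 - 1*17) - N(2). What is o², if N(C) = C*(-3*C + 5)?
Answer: 4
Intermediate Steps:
N(C) = C*(5 - 3*C)
o = -2 (o = (13 - 1*17) - 2*(5 - 3*2) = (13 - 17) - 2*(5 - 6) = -4 - 2*(-1) = -4 - 1*(-2) = -4 + 2 = -2)
o² = (-2)² = 4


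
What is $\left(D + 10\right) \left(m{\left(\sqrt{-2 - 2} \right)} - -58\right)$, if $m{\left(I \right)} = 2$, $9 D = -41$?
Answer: $\frac{980}{3} \approx 326.67$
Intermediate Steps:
$D = - \frac{41}{9}$ ($D = \frac{1}{9} \left(-41\right) = - \frac{41}{9} \approx -4.5556$)
$\left(D + 10\right) \left(m{\left(\sqrt{-2 - 2} \right)} - -58\right) = \left(- \frac{41}{9} + 10\right) \left(2 - -58\right) = \frac{49 \left(2 + 58\right)}{9} = \frac{49}{9} \cdot 60 = \frac{980}{3}$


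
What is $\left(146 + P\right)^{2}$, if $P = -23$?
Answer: $15129$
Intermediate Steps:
$\left(146 + P\right)^{2} = \left(146 - 23\right)^{2} = 123^{2} = 15129$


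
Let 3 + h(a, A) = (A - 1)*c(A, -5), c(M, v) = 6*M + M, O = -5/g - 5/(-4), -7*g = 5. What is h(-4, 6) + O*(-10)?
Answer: 249/2 ≈ 124.50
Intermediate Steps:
g = -5/7 (g = -⅐*5 = -5/7 ≈ -0.71429)
O = 33/4 (O = -5/(-5/7) - 5/(-4) = -5*(-7/5) - 5*(-¼) = 7 + 5/4 = 33/4 ≈ 8.2500)
c(M, v) = 7*M
h(a, A) = -3 + 7*A*(-1 + A) (h(a, A) = -3 + (A - 1)*(7*A) = -3 + (-1 + A)*(7*A) = -3 + 7*A*(-1 + A))
h(-4, 6) + O*(-10) = (-3 - 7*6 + 7*6²) + (33/4)*(-10) = (-3 - 42 + 7*36) - 165/2 = (-3 - 42 + 252) - 165/2 = 207 - 165/2 = 249/2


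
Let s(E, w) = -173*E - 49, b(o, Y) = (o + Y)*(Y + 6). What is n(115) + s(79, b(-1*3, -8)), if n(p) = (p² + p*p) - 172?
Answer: 12562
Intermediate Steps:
b(o, Y) = (6 + Y)*(Y + o) (b(o, Y) = (Y + o)*(6 + Y) = (6 + Y)*(Y + o))
n(p) = -172 + 2*p² (n(p) = (p² + p²) - 172 = 2*p² - 172 = -172 + 2*p²)
s(E, w) = -49 - 173*E
n(115) + s(79, b(-1*3, -8)) = (-172 + 2*115²) + (-49 - 173*79) = (-172 + 2*13225) + (-49 - 13667) = (-172 + 26450) - 13716 = 26278 - 13716 = 12562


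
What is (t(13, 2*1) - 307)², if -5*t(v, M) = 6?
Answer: 2374681/25 ≈ 94987.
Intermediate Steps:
t(v, M) = -6/5 (t(v, M) = -⅕*6 = -6/5)
(t(13, 2*1) - 307)² = (-6/5 - 307)² = (-1541/5)² = 2374681/25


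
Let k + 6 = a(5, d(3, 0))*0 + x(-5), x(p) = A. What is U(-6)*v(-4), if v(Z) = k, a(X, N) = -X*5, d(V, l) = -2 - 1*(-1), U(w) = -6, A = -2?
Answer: 48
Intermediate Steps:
x(p) = -2
d(V, l) = -1 (d(V, l) = -2 + 1 = -1)
a(X, N) = -5*X
k = -8 (k = -6 + (-5*5*0 - 2) = -6 + (-25*0 - 2) = -6 + (0 - 2) = -6 - 2 = -8)
v(Z) = -8
U(-6)*v(-4) = -6*(-8) = 48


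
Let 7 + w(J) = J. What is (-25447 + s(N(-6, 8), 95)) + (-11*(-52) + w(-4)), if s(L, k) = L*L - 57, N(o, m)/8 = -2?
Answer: -24687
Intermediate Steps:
N(o, m) = -16 (N(o, m) = 8*(-2) = -16)
s(L, k) = -57 + L² (s(L, k) = L² - 57 = -57 + L²)
w(J) = -7 + J
(-25447 + s(N(-6, 8), 95)) + (-11*(-52) + w(-4)) = (-25447 + (-57 + (-16)²)) + (-11*(-52) + (-7 - 4)) = (-25447 + (-57 + 256)) + (572 - 11) = (-25447 + 199) + 561 = -25248 + 561 = -24687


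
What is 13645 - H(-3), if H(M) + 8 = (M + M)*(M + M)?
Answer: 13617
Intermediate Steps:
H(M) = -8 + 4*M² (H(M) = -8 + (M + M)*(M + M) = -8 + (2*M)*(2*M) = -8 + 4*M²)
13645 - H(-3) = 13645 - (-8 + 4*(-3)²) = 13645 - (-8 + 4*9) = 13645 - (-8 + 36) = 13645 - 1*28 = 13645 - 28 = 13617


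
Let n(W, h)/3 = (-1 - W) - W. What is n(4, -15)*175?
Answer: -4725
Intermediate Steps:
n(W, h) = -3 - 6*W (n(W, h) = 3*((-1 - W) - W) = 3*(-1 - 2*W) = -3 - 6*W)
n(4, -15)*175 = (-3 - 6*4)*175 = (-3 - 24)*175 = -27*175 = -4725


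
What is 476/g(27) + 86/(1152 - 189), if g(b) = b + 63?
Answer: 8632/1605 ≈ 5.3782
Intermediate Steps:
g(b) = 63 + b
476/g(27) + 86/(1152 - 189) = 476/(63 + 27) + 86/(1152 - 189) = 476/90 + 86/963 = 476*(1/90) + 86*(1/963) = 238/45 + 86/963 = 8632/1605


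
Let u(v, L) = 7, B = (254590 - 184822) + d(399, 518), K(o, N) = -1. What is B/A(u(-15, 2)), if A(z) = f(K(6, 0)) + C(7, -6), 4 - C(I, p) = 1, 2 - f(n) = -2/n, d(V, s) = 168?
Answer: 23312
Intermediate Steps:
f(n) = 2 + 2/n (f(n) = 2 - (-2)/n = 2 + 2/n)
B = 69936 (B = (254590 - 184822) + 168 = 69768 + 168 = 69936)
C(I, p) = 3 (C(I, p) = 4 - 1*1 = 4 - 1 = 3)
A(z) = 3 (A(z) = (2 + 2/(-1)) + 3 = (2 + 2*(-1)) + 3 = (2 - 2) + 3 = 0 + 3 = 3)
B/A(u(-15, 2)) = 69936/3 = 69936*(1/3) = 23312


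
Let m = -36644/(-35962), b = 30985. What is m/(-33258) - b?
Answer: -9264702437426/299006049 ≈ -30985.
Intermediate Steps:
m = 18322/17981 (m = -36644*(-1/35962) = 18322/17981 ≈ 1.0190)
m/(-33258) - b = (18322/17981)/(-33258) - 1*30985 = (18322/17981)*(-1/33258) - 30985 = -9161/299006049 - 30985 = -9264702437426/299006049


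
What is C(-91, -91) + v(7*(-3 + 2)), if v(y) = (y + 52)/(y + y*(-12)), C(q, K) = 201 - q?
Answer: 22529/77 ≈ 292.58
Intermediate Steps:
v(y) = -(52 + y)/(11*y) (v(y) = (52 + y)/(y - 12*y) = (52 + y)/((-11*y)) = (52 + y)*(-1/(11*y)) = -(52 + y)/(11*y))
C(-91, -91) + v(7*(-3 + 2)) = (201 - 1*(-91)) + (-52 - 7*(-3 + 2))/(11*((7*(-3 + 2)))) = (201 + 91) + (-52 - 7*(-1))/(11*((7*(-1)))) = 292 + (1/11)*(-52 - 1*(-7))/(-7) = 292 + (1/11)*(-⅐)*(-52 + 7) = 292 + (1/11)*(-⅐)*(-45) = 292 + 45/77 = 22529/77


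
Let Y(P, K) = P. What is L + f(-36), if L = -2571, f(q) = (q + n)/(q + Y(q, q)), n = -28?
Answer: -23131/9 ≈ -2570.1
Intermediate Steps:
f(q) = (-28 + q)/(2*q) (f(q) = (q - 28)/(q + q) = (-28 + q)/((2*q)) = (-28 + q)*(1/(2*q)) = (-28 + q)/(2*q))
L + f(-36) = -2571 + (½)*(-28 - 36)/(-36) = -2571 + (½)*(-1/36)*(-64) = -2571 + 8/9 = -23131/9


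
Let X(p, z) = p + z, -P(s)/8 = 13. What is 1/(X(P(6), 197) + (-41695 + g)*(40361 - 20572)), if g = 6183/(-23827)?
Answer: -23827/19659833952061 ≈ -1.2120e-9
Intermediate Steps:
g = -6183/23827 (g = 6183*(-1/23827) = -6183/23827 ≈ -0.25950)
P(s) = -104 (P(s) = -8*13 = -104)
1/(X(P(6), 197) + (-41695 + g)*(40361 - 20572)) = 1/((-104 + 197) + (-41695 - 6183/23827)*(40361 - 20572)) = 1/(93 - 993472948/23827*19789) = 1/(93 - 19659836167972/23827) = 1/(-19659833952061/23827) = -23827/19659833952061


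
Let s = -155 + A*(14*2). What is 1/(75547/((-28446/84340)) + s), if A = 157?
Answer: -14223/3125497247 ≈ -4.5506e-6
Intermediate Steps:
s = 4241 (s = -155 + 157*(14*2) = -155 + 157*28 = -155 + 4396 = 4241)
1/(75547/((-28446/84340)) + s) = 1/(75547/((-28446/84340)) + 4241) = 1/(75547/((-28446*1/84340)) + 4241) = 1/(75547/(-14223/42170) + 4241) = 1/(75547*(-42170/14223) + 4241) = 1/(-3185816990/14223 + 4241) = 1/(-3125497247/14223) = -14223/3125497247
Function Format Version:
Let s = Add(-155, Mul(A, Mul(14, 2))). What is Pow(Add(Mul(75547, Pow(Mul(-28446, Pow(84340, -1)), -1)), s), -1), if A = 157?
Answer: Rational(-14223, 3125497247) ≈ -4.5506e-6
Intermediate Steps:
s = 4241 (s = Add(-155, Mul(157, Mul(14, 2))) = Add(-155, Mul(157, 28)) = Add(-155, 4396) = 4241)
Pow(Add(Mul(75547, Pow(Mul(-28446, Pow(84340, -1)), -1)), s), -1) = Pow(Add(Mul(75547, Pow(Mul(-28446, Pow(84340, -1)), -1)), 4241), -1) = Pow(Add(Mul(75547, Pow(Mul(-28446, Rational(1, 84340)), -1)), 4241), -1) = Pow(Add(Mul(75547, Pow(Rational(-14223, 42170), -1)), 4241), -1) = Pow(Add(Mul(75547, Rational(-42170, 14223)), 4241), -1) = Pow(Add(Rational(-3185816990, 14223), 4241), -1) = Pow(Rational(-3125497247, 14223), -1) = Rational(-14223, 3125497247)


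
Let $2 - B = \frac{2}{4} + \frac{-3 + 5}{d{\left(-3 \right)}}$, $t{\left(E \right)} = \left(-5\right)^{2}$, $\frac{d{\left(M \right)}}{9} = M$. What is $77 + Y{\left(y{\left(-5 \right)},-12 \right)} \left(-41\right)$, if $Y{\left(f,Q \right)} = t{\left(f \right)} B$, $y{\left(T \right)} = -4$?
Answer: $- \frac{82967}{54} \approx -1536.4$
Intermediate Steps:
$d{\left(M \right)} = 9 M$
$t{\left(E \right)} = 25$
$B = \frac{85}{54}$ ($B = 2 - \left(\frac{2}{4} + \frac{-3 + 5}{9 \left(-3\right)}\right) = 2 - \left(2 \cdot \frac{1}{4} + \frac{2}{-27}\right) = 2 - \left(\frac{1}{2} + 2 \left(- \frac{1}{27}\right)\right) = 2 - \left(\frac{1}{2} - \frac{2}{27}\right) = 2 - \frac{23}{54} = \frac{85}{54} \approx 1.5741$)
$Y{\left(f,Q \right)} = \frac{2125}{54}$ ($Y{\left(f,Q \right)} = 25 \cdot \frac{85}{54} = \frac{2125}{54}$)
$77 + Y{\left(y{\left(-5 \right)},-12 \right)} \left(-41\right) = 77 + \frac{2125}{54} \left(-41\right) = 77 - \frac{87125}{54} = - \frac{82967}{54}$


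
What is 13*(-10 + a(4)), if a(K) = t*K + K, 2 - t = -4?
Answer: 234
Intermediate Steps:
t = 6 (t = 2 - 1*(-4) = 2 + 4 = 6)
a(K) = 7*K (a(K) = 6*K + K = 7*K)
13*(-10 + a(4)) = 13*(-10 + 7*4) = 13*(-10 + 28) = 13*18 = 234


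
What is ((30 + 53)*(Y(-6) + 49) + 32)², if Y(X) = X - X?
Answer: 16801801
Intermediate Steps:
Y(X) = 0
((30 + 53)*(Y(-6) + 49) + 32)² = ((30 + 53)*(0 + 49) + 32)² = (83*49 + 32)² = (4067 + 32)² = 4099² = 16801801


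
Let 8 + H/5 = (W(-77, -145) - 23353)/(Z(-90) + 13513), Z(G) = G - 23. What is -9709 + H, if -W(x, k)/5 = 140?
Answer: -390319/40 ≈ -9758.0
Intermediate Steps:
W(x, k) = -700 (W(x, k) = -5*140 = -700)
Z(G) = -23 + G
H = -1959/40 (H = -40 + 5*((-700 - 23353)/((-23 - 90) + 13513)) = -40 + 5*(-24053/(-113 + 13513)) = -40 + 5*(-24053/13400) = -40 + 5*(-24053*1/13400) = -40 + 5*(-359/200) = -40 - 359/40 = -1959/40 ≈ -48.975)
-9709 + H = -9709 - 1959/40 = -390319/40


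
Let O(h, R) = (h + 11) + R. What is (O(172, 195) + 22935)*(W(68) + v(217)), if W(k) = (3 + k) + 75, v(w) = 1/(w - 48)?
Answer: 575248275/169 ≈ 3.4038e+6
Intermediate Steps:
v(w) = 1/(-48 + w)
O(h, R) = 11 + R + h (O(h, R) = (11 + h) + R = 11 + R + h)
W(k) = 78 + k
(O(172, 195) + 22935)*(W(68) + v(217)) = ((11 + 195 + 172) + 22935)*((78 + 68) + 1/(-48 + 217)) = (378 + 22935)*(146 + 1/169) = 23313*(146 + 1/169) = 23313*(24675/169) = 575248275/169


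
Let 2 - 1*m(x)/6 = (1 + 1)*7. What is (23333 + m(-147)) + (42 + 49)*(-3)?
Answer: 22988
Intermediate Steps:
m(x) = -72 (m(x) = 12 - 6*(1 + 1)*7 = 12 - 12*7 = 12 - 6*14 = 12 - 84 = -72)
(23333 + m(-147)) + (42 + 49)*(-3) = (23333 - 72) + (42 + 49)*(-3) = 23261 + 91*(-3) = 23261 - 273 = 22988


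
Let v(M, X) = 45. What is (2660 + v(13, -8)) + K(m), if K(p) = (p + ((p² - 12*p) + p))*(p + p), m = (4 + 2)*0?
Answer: 2705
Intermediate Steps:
m = 0 (m = 6*0 = 0)
K(p) = 2*p*(p² - 10*p) (K(p) = (p + (p² - 11*p))*(2*p) = (p² - 10*p)*(2*p) = 2*p*(p² - 10*p))
(2660 + v(13, -8)) + K(m) = (2660 + 45) + 2*0²*(-10 + 0) = 2705 + 2*0*(-10) = 2705 + 0 = 2705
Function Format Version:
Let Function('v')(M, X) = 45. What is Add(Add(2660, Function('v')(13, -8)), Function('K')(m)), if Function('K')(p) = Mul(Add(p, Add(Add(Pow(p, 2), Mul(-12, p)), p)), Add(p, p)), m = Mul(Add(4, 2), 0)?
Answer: 2705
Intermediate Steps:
m = 0 (m = Mul(6, 0) = 0)
Function('K')(p) = Mul(2, p, Add(Pow(p, 2), Mul(-10, p))) (Function('K')(p) = Mul(Add(p, Add(Pow(p, 2), Mul(-11, p))), Mul(2, p)) = Mul(Add(Pow(p, 2), Mul(-10, p)), Mul(2, p)) = Mul(2, p, Add(Pow(p, 2), Mul(-10, p))))
Add(Add(2660, Function('v')(13, -8)), Function('K')(m)) = Add(Add(2660, 45), Mul(2, Pow(0, 2), Add(-10, 0))) = Add(2705, Mul(2, 0, -10)) = Add(2705, 0) = 2705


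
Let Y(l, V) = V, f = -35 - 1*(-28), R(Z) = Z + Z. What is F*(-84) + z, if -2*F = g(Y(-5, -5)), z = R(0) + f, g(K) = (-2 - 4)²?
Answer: 1505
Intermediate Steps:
R(Z) = 2*Z
f = -7 (f = -35 + 28 = -7)
g(K) = 36 (g(K) = (-6)² = 36)
z = -7 (z = 2*0 - 7 = 0 - 7 = -7)
F = -18 (F = -½*36 = -18)
F*(-84) + z = -18*(-84) - 7 = 1512 - 7 = 1505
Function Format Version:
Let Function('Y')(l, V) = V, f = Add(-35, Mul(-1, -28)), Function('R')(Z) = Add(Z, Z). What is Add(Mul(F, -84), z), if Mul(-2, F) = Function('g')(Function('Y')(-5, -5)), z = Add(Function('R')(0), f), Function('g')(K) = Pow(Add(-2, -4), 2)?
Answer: 1505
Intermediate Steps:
Function('R')(Z) = Mul(2, Z)
f = -7 (f = Add(-35, 28) = -7)
Function('g')(K) = 36 (Function('g')(K) = Pow(-6, 2) = 36)
z = -7 (z = Add(Mul(2, 0), -7) = Add(0, -7) = -7)
F = -18 (F = Mul(Rational(-1, 2), 36) = -18)
Add(Mul(F, -84), z) = Add(Mul(-18, -84), -7) = Add(1512, -7) = 1505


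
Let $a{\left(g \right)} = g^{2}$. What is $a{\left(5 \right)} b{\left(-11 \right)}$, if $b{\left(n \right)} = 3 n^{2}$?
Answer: $9075$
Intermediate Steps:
$a{\left(5 \right)} b{\left(-11 \right)} = 5^{2} \cdot 3 \left(-11\right)^{2} = 25 \cdot 3 \cdot 121 = 25 \cdot 363 = 9075$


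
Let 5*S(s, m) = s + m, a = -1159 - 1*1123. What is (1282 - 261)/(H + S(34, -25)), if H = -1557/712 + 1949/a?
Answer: -4147261160/5040377 ≈ -822.81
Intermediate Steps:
a = -2282 (a = -1159 - 1123 = -2282)
H = -2470381/812392 (H = -1557/712 + 1949/(-2282) = -1557*1/712 + 1949*(-1/2282) = -1557/712 - 1949/2282 = -2470381/812392 ≈ -3.0409)
S(s, m) = m/5 + s/5 (S(s, m) = (s + m)/5 = (m + s)/5 = m/5 + s/5)
(1282 - 261)/(H + S(34, -25)) = (1282 - 261)/(-2470381/812392 + ((⅕)*(-25) + (⅕)*34)) = 1021/(-2470381/812392 + (-5 + 34/5)) = 1021/(-2470381/812392 + 9/5) = 1021/(-5040377/4061960) = 1021*(-4061960/5040377) = -4147261160/5040377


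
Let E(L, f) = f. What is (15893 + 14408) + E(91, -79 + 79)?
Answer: 30301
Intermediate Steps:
(15893 + 14408) + E(91, -79 + 79) = (15893 + 14408) + (-79 + 79) = 30301 + 0 = 30301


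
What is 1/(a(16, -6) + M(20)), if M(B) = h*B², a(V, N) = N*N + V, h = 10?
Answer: 1/4052 ≈ 0.00024679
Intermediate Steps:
a(V, N) = V + N² (a(V, N) = N² + V = V + N²)
M(B) = 10*B²
1/(a(16, -6) + M(20)) = 1/((16 + (-6)²) + 10*20²) = 1/((16 + 36) + 10*400) = 1/(52 + 4000) = 1/4052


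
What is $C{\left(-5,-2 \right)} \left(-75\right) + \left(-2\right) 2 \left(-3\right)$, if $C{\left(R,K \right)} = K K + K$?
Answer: $-138$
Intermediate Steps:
$C{\left(R,K \right)} = K + K^{2}$ ($C{\left(R,K \right)} = K^{2} + K = K + K^{2}$)
$C{\left(-5,-2 \right)} \left(-75\right) + \left(-2\right) 2 \left(-3\right) = - 2 \left(1 - 2\right) \left(-75\right) + \left(-2\right) 2 \left(-3\right) = \left(-2\right) \left(-1\right) \left(-75\right) - -12 = 2 \left(-75\right) + 12 = -150 + 12 = -138$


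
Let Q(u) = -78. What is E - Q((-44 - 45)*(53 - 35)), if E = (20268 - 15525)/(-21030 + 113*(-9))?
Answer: 571641/7349 ≈ 77.785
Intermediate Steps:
E = -1581/7349 (E = 4743/(-21030 - 1017) = 4743/(-22047) = 4743*(-1/22047) = -1581/7349 ≈ -0.21513)
E - Q((-44 - 45)*(53 - 35)) = -1581/7349 - 1*(-78) = -1581/7349 + 78 = 571641/7349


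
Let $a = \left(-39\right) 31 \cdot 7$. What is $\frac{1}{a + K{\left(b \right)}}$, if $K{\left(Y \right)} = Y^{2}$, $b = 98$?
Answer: $\frac{1}{1141} \approx 0.00087642$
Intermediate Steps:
$a = -8463$ ($a = \left(-1209\right) 7 = -8463$)
$\frac{1}{a + K{\left(b \right)}} = \frac{1}{-8463 + 98^{2}} = \frac{1}{-8463 + 9604} = \frac{1}{1141}$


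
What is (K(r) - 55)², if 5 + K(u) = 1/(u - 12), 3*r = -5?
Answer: 6066369/1681 ≈ 3608.8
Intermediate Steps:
r = -5/3 (r = (⅓)*(-5) = -5/3 ≈ -1.6667)
K(u) = -5 + 1/(-12 + u) (K(u) = -5 + 1/(u - 12) = -5 + 1/(-12 + u))
(K(r) - 55)² = ((61 - 5*(-5/3))/(-12 - 5/3) - 55)² = ((61 + 25/3)/(-41/3) - 55)² = (-3/41*208/3 - 55)² = (-208/41 - 55)² = (-2463/41)² = 6066369/1681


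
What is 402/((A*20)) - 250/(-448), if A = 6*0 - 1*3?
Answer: -6879/1120 ≈ -6.1420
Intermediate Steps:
A = -3 (A = 0 - 3 = -3)
402/((A*20)) - 250/(-448) = 402/((-3*20)) - 250/(-448) = 402/(-60) - 250*(-1/448) = 402*(-1/60) + 125/224 = -67/10 + 125/224 = -6879/1120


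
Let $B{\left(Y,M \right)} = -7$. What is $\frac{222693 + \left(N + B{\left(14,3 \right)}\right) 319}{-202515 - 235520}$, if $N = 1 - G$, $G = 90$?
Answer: $- \frac{192069}{438035} \approx -0.43848$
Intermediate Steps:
$N = -89$ ($N = 1 - 90 = -89$)
$\frac{222693 + \left(N + B{\left(14,3 \right)}\right) 319}{-202515 - 235520} = \frac{222693 + \left(-89 - 7\right) 319}{-202515 - 235520} = \frac{222693 - 30624}{-438035} = \left(222693 - 30624\right) \left(- \frac{1}{438035}\right) = 192069 \left(- \frac{1}{438035}\right) = - \frac{192069}{438035}$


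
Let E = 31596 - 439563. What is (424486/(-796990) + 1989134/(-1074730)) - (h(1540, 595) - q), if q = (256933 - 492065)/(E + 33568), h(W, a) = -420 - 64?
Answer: 7732577730517067952/16034555626290865 ≈ 482.24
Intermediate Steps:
E = -407967
h(W, a) = -484
q = 235132/374399 (q = (256933 - 492065)/(-407967 + 33568) = -235132/(-374399) = -235132*(-1/374399) = 235132/374399 ≈ 0.62803)
(424486/(-796990) + 1989134/(-1074730)) - (h(1540, 595) - q) = (424486/(-796990) + 1989134/(-1074730)) - (-484 - 1*235132/374399) = (424486*(-1/796990) + 1989134*(-1/1074730)) - (-484 - 235132/374399) = (-212243/398495 - 994567/537365) - 1*(-181444248/374399) = -102076387272/42827453135 + 181444248/374399 = 7732577730517067952/16034555626290865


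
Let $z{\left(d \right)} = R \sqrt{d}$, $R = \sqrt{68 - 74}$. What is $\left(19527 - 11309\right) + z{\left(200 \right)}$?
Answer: $8218 + 20 i \sqrt{3} \approx 8218.0 + 34.641 i$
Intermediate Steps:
$R = i \sqrt{6}$ ($R = \sqrt{-6} = i \sqrt{6} \approx 2.4495 i$)
$z{\left(d \right)} = i \sqrt{6} \sqrt{d}$
$\left(19527 - 11309\right) + z{\left(200 \right)} = \left(19527 - 11309\right) + i \sqrt{6} \sqrt{200} = 8218 + i \sqrt{6} \cdot 10 \sqrt{2} = 8218 + 20 i \sqrt{3}$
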